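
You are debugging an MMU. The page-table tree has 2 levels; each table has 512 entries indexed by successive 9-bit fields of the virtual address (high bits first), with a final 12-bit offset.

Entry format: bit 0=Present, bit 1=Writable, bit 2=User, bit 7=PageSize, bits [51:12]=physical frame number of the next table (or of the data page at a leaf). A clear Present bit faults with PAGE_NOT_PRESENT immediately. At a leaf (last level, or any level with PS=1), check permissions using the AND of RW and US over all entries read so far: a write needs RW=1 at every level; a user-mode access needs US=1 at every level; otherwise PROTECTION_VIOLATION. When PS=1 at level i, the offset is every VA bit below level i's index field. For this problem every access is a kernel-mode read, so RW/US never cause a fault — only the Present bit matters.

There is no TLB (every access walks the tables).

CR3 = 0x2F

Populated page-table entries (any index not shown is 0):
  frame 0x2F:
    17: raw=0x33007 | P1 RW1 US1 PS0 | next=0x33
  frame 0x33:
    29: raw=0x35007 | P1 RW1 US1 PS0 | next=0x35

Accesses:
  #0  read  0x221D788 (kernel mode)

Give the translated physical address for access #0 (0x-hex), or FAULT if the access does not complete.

Trace:
#0 VA=0x221D788 (r,kernel):
  L0 @0x2F[17] → 0x33007  P=1,RW=1,US=1,PS=0
  L1 @0x33[29] → 0x35007  P=1,RW=1,US=1,PS=0
  → PA=0x35788  (2 entries read)

Access #0 PA: 0x35788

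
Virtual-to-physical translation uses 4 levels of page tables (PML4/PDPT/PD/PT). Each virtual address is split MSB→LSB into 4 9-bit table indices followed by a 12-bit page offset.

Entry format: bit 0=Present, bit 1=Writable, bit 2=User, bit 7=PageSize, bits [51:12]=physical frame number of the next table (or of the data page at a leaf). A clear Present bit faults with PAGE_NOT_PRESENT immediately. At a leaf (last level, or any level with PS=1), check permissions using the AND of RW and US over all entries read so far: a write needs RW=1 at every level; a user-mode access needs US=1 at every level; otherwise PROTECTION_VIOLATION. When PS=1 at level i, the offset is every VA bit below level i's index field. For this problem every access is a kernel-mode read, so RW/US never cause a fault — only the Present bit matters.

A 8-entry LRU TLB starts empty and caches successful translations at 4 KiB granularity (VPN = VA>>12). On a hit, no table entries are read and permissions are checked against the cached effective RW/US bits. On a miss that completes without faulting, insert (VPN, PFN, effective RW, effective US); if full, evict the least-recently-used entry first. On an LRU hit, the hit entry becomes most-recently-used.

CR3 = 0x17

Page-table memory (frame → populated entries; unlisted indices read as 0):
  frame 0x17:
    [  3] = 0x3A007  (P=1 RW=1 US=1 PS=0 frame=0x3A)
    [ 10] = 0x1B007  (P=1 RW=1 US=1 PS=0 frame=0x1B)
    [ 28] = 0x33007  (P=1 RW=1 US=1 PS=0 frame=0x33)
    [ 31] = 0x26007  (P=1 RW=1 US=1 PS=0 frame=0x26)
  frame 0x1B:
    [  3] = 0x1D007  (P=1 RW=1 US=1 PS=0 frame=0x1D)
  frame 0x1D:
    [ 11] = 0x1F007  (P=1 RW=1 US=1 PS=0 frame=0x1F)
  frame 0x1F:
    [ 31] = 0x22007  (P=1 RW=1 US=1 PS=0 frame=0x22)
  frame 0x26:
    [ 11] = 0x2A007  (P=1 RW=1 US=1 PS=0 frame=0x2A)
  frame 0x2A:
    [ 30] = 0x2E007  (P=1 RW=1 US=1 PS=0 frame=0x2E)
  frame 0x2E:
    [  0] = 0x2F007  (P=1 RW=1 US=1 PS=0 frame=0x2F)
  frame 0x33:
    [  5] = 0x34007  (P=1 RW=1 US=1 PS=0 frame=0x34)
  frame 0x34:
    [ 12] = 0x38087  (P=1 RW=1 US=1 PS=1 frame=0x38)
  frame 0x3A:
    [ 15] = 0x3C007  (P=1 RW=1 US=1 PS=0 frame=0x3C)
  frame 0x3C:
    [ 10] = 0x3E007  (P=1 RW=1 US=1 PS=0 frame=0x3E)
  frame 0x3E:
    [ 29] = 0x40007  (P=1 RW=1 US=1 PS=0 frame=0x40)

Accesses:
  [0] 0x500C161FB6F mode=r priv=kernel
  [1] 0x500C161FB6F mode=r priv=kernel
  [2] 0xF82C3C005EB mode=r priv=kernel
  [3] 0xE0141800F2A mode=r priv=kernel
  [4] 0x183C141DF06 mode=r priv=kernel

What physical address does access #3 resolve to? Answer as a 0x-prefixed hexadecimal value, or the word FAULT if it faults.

Walk each access:
#0 VA=0x500C161FB6F (r,kernel):
  L0 @0x17[10] → 0x1B007  P=1,RW=1,US=1,PS=0
  L1 @0x1B[3] → 0x1D007  P=1,RW=1,US=1,PS=0
  L2 @0x1D[11] → 0x1F007  P=1,RW=1,US=1,PS=0
  L3 @0x1F[31] → 0x22007  P=1,RW=1,US=1,PS=0
  ✓ 0x22B6F  — 4 lookups
#1 VA=0x500C161FB6F (r,kernel):
  TLB hit vpn=0x500C161F → PA=0x22B6F
#2 VA=0xF82C3C005EB (r,kernel):
  L0 @0x17[31] → 0x26007  P=1,RW=1,US=1,PS=0
  L1 @0x26[11] → 0x2A007  P=1,RW=1,US=1,PS=0
  L2 @0x2A[30] → 0x2E007  P=1,RW=1,US=1,PS=0
  L3 @0x2E[0] → 0x2F007  P=1,RW=1,US=1,PS=0
  ✓ 0x2F5EB  — 4 lookups
#3 VA=0xE0141800F2A (r,kernel):
  L0 @0x17[28] → 0x33007  P=1,RW=1,US=1,PS=0
  L1 @0x33[5] → 0x34007  P=1,RW=1,US=1,PS=0
  L2 @0x34[12] → 0x38087  P=1,RW=1,US=1,PS=1
  ✓ 0x38F2A (huge @L2)  — 3 lookups
#4 VA=0x183C141DF06 (r,kernel):
  L0 @0x17[3] → 0x3A007  P=1,RW=1,US=1,PS=0
  L1 @0x3A[15] → 0x3C007  P=1,RW=1,US=1,PS=0
  L2 @0x3C[10] → 0x3E007  P=1,RW=1,US=1,PS=0
  L3 @0x3E[29] → 0x40007  P=1,RW=1,US=1,PS=0
  ✓ 0x40F06  — 4 lookups

Access #3 PA: 0x38F2A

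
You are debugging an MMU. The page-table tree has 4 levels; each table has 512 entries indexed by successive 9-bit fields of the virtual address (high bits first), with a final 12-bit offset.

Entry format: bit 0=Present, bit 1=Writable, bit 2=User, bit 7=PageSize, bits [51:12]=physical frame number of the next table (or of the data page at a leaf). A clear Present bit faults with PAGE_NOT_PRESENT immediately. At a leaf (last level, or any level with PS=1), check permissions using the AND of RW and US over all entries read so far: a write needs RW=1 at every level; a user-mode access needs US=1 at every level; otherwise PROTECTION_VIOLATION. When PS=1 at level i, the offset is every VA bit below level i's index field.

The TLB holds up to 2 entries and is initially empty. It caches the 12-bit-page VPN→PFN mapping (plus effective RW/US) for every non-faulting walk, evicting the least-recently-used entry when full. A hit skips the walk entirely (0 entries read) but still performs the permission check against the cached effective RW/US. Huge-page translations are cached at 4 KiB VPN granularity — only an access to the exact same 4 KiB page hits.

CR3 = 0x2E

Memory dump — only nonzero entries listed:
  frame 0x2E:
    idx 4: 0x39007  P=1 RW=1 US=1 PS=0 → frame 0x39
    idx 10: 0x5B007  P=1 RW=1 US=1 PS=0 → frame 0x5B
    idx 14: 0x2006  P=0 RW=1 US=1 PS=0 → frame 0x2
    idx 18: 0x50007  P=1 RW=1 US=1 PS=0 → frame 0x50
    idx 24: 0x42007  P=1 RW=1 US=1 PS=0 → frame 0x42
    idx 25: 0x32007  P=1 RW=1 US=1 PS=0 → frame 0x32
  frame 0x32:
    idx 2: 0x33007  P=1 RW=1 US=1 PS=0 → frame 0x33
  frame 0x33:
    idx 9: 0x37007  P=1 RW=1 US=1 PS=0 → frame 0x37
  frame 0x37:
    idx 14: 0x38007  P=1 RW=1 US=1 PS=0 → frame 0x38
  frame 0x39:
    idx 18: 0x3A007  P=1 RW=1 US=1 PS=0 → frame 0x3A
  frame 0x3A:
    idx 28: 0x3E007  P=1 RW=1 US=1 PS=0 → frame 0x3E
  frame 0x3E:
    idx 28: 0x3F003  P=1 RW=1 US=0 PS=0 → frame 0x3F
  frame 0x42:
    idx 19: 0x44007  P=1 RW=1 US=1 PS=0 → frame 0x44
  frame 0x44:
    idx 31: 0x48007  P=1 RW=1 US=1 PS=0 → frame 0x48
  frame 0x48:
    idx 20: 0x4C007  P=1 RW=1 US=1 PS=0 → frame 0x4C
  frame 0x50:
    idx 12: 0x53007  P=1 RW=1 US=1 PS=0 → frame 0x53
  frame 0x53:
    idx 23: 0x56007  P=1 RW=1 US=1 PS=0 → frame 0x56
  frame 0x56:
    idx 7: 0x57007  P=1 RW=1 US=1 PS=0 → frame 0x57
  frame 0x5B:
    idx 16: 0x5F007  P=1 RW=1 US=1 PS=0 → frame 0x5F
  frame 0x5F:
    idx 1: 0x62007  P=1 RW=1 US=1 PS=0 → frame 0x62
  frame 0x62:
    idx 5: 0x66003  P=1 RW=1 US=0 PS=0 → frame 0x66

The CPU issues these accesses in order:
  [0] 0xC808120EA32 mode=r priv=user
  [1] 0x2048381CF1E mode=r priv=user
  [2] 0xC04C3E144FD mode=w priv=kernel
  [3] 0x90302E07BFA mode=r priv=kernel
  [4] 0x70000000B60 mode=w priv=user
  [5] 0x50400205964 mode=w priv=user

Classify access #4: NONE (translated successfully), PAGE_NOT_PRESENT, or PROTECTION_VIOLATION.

Per-access translation:
#0 VA=0xC808120EA32 (r,user):
  [0] read 0x2E idx=25: raw=0x32007 flags P=1 W=1 U=1 S=0
  [1] read 0x32 idx=2: raw=0x33007 flags P=1 W=1 U=1 S=0
  [2] read 0x33 idx=9: raw=0x37007 flags P=1 W=1 U=1 S=0
  [3] read 0x37 idx=14: raw=0x38007 flags P=1 W=1 U=1 S=0
  ✓ 0x38A32  — 4 lookups
#1 VA=0x2048381CF1E (r,user):
  [0] read 0x2E idx=4: raw=0x39007 flags P=1 W=1 U=1 S=0
  [1] read 0x39 idx=18: raw=0x3A007 flags P=1 W=1 U=1 S=0
  [2] read 0x3A idx=28: raw=0x3E007 flags P=1 W=1 U=1 S=0
  [3] read 0x3E idx=28: raw=0x3F003 flags P=1 W=1 U=0 S=0
  ⇒ fault: PROTECTION_VIOLATION  — 4 lookups
#2 VA=0xC04C3E144FD (w,kernel):
  [0] read 0x2E idx=24: raw=0x42007 flags P=1 W=1 U=1 S=0
  [1] read 0x42 idx=19: raw=0x44007 flags P=1 W=1 U=1 S=0
  [2] read 0x44 idx=31: raw=0x48007 flags P=1 W=1 U=1 S=0
  [3] read 0x48 idx=20: raw=0x4C007 flags P=1 W=1 U=1 S=0
  ✓ 0x4C4FD  — 4 lookups
#3 VA=0x90302E07BFA (r,kernel):
  [0] read 0x2E idx=18: raw=0x50007 flags P=1 W=1 U=1 S=0
  [1] read 0x50 idx=12: raw=0x53007 flags P=1 W=1 U=1 S=0
  [2] read 0x53 idx=23: raw=0x56007 flags P=1 W=1 U=1 S=0
  [3] read 0x56 idx=7: raw=0x57007 flags P=1 W=1 U=1 S=0
  ✓ 0x57BFA  — 4 lookups
#4 VA=0x70000000B60 (w,user):
  [0] read 0x2E idx=14: raw=0x2006 flags P=0 W=1 U=1 S=0
  ⇒ fault: PAGE_NOT_PRESENT  — 1 lookups
#5 VA=0x50400205964 (w,user):
  [0] read 0x2E idx=10: raw=0x5B007 flags P=1 W=1 U=1 S=0
  [1] read 0x5B idx=16: raw=0x5F007 flags P=1 W=1 U=1 S=0
  [2] read 0x5F idx=1: raw=0x62007 flags P=1 W=1 U=1 S=0
  [3] read 0x62 idx=5: raw=0x66003 flags P=1 W=1 U=0 S=0
  ⇒ fault: PROTECTION_VIOLATION  — 4 lookups

Access #4 fault: PAGE_NOT_PRESENT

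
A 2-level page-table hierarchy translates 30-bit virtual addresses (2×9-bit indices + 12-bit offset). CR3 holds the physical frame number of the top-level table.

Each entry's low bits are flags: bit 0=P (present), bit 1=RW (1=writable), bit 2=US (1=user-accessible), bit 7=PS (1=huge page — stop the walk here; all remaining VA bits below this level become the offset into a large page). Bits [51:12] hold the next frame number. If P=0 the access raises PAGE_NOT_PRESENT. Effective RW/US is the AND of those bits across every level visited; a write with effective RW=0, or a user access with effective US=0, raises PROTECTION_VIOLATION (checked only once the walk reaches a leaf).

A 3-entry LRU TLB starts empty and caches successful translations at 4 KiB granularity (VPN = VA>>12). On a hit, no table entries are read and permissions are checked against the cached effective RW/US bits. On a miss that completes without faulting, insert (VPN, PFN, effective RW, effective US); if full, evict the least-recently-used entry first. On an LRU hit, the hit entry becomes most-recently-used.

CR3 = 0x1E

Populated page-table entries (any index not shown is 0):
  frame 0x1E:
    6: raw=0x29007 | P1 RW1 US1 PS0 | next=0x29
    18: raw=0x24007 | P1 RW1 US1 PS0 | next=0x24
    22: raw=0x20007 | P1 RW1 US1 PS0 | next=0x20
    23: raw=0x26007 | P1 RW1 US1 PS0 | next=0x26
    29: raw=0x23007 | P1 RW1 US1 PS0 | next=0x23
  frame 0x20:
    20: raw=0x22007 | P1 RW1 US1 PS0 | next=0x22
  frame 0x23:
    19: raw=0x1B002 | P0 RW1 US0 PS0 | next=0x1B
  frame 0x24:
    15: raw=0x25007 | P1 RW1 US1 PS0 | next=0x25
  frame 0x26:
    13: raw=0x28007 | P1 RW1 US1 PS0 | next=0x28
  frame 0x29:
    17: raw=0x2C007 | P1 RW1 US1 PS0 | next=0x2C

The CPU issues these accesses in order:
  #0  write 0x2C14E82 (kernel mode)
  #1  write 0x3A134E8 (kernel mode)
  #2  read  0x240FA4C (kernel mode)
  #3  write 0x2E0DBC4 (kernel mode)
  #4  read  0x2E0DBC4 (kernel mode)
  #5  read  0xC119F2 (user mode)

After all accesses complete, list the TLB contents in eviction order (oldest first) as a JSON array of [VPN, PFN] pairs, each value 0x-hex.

Walk each access:
#0 VA=0x2C14E82 (w,kernel):
  L0 @0x1E[22] → 0x20007  P=1,RW=1,US=1,PS=0
  L1 @0x20[20] → 0x22007  P=1,RW=1,US=1,PS=0
  → PA=0x22E82  (2 entries read)
#1 VA=0x3A134E8 (w,kernel):
  L0 @0x1E[29] → 0x23007  P=1,RW=1,US=1,PS=0
  L1 @0x23[19] → 0x1B002  P=0,RW=1,US=0,PS=0
  ⇒ fault: PAGE_NOT_PRESENT  — 2 lookups
#2 VA=0x240FA4C (r,kernel):
  L0 @0x1E[18] → 0x24007  P=1,RW=1,US=1,PS=0
  L1 @0x24[15] → 0x25007  P=1,RW=1,US=1,PS=0
  → PA=0x25A4C  (2 entries read)
#3 VA=0x2E0DBC4 (w,kernel):
  L0 @0x1E[23] → 0x26007  P=1,RW=1,US=1,PS=0
  L1 @0x26[13] → 0x28007  P=1,RW=1,US=1,PS=0
  → PA=0x28BC4  (2 entries read)
#4 VA=0x2E0DBC4 (r,kernel):
  TLB hit vpn=0x2E0D → PA=0x28BC4
#5 VA=0xC119F2 (r,user):
  L0 @0x1E[6] → 0x29007  P=1,RW=1,US=1,PS=0
  L1 @0x29[17] → 0x2C007  P=1,RW=1,US=1,PS=0
  → PA=0x2C9F2  (2 entries read)

TLB: [["0x240F", "0x25"], ["0x2E0D", "0x28"], ["0xC11", "0x2C"]]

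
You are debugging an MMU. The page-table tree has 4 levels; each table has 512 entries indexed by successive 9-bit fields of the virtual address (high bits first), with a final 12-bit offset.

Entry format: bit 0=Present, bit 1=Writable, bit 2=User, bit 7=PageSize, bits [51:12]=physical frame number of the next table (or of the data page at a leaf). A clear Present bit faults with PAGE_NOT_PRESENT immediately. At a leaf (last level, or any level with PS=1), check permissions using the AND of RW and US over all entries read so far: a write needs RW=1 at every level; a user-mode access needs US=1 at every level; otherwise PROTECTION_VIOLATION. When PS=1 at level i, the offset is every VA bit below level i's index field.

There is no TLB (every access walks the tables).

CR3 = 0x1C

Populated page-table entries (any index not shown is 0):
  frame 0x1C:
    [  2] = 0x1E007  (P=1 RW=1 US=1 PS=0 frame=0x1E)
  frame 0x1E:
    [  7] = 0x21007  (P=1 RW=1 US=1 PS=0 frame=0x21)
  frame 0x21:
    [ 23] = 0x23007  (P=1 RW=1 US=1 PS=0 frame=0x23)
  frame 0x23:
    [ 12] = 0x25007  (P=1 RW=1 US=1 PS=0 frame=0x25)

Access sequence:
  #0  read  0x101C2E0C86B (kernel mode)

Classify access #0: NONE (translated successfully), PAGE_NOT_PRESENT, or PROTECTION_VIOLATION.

Per-access translation:
#0 VA=0x101C2E0C86B (r,kernel):
  lvl0: tbl 0x1C, slot 2 ⇒ 0x1E007 (P1/RW1/US1/PS0)
  lvl1: tbl 0x1E, slot 7 ⇒ 0x21007 (P1/RW1/US1/PS0)
  lvl2: tbl 0x21, slot 23 ⇒ 0x23007 (P1/RW1/US1/PS0)
  lvl3: tbl 0x23, slot 12 ⇒ 0x25007 (P1/RW1/US1/PS0)
  → PA=0x2586B  (4 entries read)

Access #0 fault: NONE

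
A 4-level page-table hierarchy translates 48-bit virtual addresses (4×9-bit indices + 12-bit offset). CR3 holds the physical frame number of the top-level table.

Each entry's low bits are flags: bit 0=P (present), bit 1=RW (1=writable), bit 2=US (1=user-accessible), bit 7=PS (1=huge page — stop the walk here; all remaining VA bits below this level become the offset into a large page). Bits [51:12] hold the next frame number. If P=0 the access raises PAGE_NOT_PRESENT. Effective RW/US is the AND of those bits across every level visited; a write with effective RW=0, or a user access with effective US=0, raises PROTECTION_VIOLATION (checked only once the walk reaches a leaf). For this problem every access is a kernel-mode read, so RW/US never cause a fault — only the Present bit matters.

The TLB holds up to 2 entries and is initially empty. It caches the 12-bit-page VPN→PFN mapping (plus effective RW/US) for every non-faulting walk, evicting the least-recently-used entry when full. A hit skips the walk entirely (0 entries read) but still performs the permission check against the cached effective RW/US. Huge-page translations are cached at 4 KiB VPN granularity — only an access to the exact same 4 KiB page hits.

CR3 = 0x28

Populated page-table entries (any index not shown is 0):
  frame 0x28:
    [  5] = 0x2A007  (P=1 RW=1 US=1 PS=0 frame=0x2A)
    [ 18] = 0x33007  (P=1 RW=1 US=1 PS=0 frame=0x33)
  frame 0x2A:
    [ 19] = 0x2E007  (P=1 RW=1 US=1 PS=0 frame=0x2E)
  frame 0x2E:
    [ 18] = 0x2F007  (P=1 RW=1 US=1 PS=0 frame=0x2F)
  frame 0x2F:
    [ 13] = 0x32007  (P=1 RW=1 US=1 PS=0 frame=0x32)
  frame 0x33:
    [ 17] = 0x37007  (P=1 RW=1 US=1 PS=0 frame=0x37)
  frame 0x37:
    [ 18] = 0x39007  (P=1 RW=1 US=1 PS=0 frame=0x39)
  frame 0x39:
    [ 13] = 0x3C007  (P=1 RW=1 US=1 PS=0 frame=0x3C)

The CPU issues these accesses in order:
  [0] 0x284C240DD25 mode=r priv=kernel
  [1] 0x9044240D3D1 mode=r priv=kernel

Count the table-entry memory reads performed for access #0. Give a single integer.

Per-access translation:
#0 VA=0x284C240DD25 (r,kernel):
  lvl0: tbl 0x28, slot 5 ⇒ 0x2A007 (P1/RW1/US1/PS0)
  lvl1: tbl 0x2A, slot 19 ⇒ 0x2E007 (P1/RW1/US1/PS0)
  lvl2: tbl 0x2E, slot 18 ⇒ 0x2F007 (P1/RW1/US1/PS0)
  lvl3: tbl 0x2F, slot 13 ⇒ 0x32007 (P1/RW1/US1/PS0)
  → PA=0x32D25  (4 entries read)
#1 VA=0x9044240D3D1 (r,kernel):
  lvl0: tbl 0x28, slot 18 ⇒ 0x33007 (P1/RW1/US1/PS0)
  lvl1: tbl 0x33, slot 17 ⇒ 0x37007 (P1/RW1/US1/PS0)
  lvl2: tbl 0x37, slot 18 ⇒ 0x39007 (P1/RW1/US1/PS0)
  lvl3: tbl 0x39, slot 13 ⇒ 0x3C007 (P1/RW1/US1/PS0)
  → PA=0x3C3D1  (4 entries read)

Entries read for #0: 4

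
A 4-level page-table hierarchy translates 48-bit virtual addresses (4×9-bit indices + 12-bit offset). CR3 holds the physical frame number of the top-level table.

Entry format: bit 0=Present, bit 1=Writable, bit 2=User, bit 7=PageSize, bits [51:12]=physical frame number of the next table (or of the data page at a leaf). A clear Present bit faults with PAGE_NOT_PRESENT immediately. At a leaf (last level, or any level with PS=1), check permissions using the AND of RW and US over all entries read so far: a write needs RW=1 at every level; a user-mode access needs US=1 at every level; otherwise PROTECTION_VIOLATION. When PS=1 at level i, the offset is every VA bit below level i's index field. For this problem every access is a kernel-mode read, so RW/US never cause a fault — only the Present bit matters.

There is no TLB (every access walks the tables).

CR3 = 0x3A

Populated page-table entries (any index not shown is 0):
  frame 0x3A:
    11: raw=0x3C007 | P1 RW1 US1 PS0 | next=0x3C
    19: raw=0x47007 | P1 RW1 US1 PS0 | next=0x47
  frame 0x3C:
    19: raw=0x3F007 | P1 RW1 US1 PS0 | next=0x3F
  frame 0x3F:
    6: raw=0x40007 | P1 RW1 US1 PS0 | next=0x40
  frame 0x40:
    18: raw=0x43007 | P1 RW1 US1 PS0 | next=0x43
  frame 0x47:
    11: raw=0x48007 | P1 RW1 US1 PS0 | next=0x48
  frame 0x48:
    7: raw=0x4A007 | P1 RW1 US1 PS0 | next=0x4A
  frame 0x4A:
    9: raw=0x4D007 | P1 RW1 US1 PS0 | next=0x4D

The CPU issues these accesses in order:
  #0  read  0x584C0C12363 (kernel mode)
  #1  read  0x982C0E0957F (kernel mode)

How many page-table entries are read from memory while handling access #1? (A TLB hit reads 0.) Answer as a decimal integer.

Trace:
#0 VA=0x584C0C12363 (r,kernel):
  L0: frame=0x3A idx=11 entry=0x3C007 [P=1 RW=1 US=1 PS=0]
  L1: frame=0x3C idx=19 entry=0x3F007 [P=1 RW=1 US=1 PS=0]
  L2: frame=0x3F idx=6 entry=0x40007 [P=1 RW=1 US=1 PS=0]
  L3: frame=0x40 idx=18 entry=0x43007 [P=1 RW=1 US=1 PS=0]
  → PA=0x43363  (4 entries read)
#1 VA=0x982C0E0957F (r,kernel):
  L0: frame=0x3A idx=19 entry=0x47007 [P=1 RW=1 US=1 PS=0]
  L1: frame=0x47 idx=11 entry=0x48007 [P=1 RW=1 US=1 PS=0]
  L2: frame=0x48 idx=7 entry=0x4A007 [P=1 RW=1 US=1 PS=0]
  L3: frame=0x4A idx=9 entry=0x4D007 [P=1 RW=1 US=1 PS=0]
  → PA=0x4D57F  (4 entries read)

Entries read for #1: 4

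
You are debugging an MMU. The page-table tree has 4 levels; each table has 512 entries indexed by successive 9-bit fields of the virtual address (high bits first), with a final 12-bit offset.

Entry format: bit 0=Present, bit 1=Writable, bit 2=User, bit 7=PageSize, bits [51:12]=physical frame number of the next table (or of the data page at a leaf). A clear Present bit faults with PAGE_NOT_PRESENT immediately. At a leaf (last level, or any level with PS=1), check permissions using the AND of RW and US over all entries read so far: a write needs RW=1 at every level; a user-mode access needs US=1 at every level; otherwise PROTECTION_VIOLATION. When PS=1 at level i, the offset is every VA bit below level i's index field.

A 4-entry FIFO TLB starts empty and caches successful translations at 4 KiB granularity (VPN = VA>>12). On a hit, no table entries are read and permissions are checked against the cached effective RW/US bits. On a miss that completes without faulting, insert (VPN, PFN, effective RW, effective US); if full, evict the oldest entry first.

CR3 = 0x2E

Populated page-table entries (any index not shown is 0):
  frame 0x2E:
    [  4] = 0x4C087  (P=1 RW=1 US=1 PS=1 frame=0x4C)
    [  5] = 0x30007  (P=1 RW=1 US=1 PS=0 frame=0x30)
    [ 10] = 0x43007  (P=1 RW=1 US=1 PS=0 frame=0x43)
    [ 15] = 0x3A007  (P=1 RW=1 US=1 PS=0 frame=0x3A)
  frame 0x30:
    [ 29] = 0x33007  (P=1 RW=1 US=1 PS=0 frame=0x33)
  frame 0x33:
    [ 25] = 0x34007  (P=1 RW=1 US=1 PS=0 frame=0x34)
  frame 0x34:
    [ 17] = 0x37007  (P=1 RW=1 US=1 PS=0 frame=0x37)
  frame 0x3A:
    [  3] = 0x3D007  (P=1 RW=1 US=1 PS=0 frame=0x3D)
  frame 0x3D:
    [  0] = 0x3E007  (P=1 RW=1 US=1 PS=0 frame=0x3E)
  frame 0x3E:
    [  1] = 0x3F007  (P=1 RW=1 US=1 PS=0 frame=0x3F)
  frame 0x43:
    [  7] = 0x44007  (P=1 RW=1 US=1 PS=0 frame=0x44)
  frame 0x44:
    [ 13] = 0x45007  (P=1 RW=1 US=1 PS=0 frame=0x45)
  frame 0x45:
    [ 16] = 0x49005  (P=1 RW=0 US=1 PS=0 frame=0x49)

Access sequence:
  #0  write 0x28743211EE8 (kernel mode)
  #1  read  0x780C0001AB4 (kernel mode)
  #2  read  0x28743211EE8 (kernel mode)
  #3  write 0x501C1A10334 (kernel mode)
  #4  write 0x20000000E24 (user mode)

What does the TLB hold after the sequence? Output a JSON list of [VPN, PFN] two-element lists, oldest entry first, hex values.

Walk each access:
#0 VA=0x28743211EE8 (w,kernel):
  L0: frame=0x2E idx=5 entry=0x30007 [P=1 RW=1 US=1 PS=0]
  L1: frame=0x30 idx=29 entry=0x33007 [P=1 RW=1 US=1 PS=0]
  L2: frame=0x33 idx=25 entry=0x34007 [P=1 RW=1 US=1 PS=0]
  L3: frame=0x34 idx=17 entry=0x37007 [P=1 RW=1 US=1 PS=0]
  ⇒ phys 0x37EE8  [4 reads]
#1 VA=0x780C0001AB4 (r,kernel):
  L0: frame=0x2E idx=15 entry=0x3A007 [P=1 RW=1 US=1 PS=0]
  L1: frame=0x3A idx=3 entry=0x3D007 [P=1 RW=1 US=1 PS=0]
  L2: frame=0x3D idx=0 entry=0x3E007 [P=1 RW=1 US=1 PS=0]
  L3: frame=0x3E idx=1 entry=0x3F007 [P=1 RW=1 US=1 PS=0]
  ⇒ phys 0x3FAB4  [4 reads]
#2 VA=0x28743211EE8 (r,kernel):
  TLB hit vpn=0x28743211 → PA=0x37EE8
#3 VA=0x501C1A10334 (w,kernel):
  L0: frame=0x2E idx=10 entry=0x43007 [P=1 RW=1 US=1 PS=0]
  L1: frame=0x43 idx=7 entry=0x44007 [P=1 RW=1 US=1 PS=0]
  L2: frame=0x44 idx=13 entry=0x45007 [P=1 RW=1 US=1 PS=0]
  L3: frame=0x45 idx=16 entry=0x49005 [P=1 RW=0 US=1 PS=0]
  ✗ PROTECTION_VIOLATION  [4 reads]
#4 VA=0x20000000E24 (w,user):
  L0: frame=0x2E idx=4 entry=0x4C087 [P=1 RW=1 US=1 PS=1]
  ⇒ phys 0x4CE24 (huge @L0)  [1 reads]

TLB: [["0x28743211", "0x37"], ["0x780C0001", "0x3F"], ["0x20000000", "0x4C"]]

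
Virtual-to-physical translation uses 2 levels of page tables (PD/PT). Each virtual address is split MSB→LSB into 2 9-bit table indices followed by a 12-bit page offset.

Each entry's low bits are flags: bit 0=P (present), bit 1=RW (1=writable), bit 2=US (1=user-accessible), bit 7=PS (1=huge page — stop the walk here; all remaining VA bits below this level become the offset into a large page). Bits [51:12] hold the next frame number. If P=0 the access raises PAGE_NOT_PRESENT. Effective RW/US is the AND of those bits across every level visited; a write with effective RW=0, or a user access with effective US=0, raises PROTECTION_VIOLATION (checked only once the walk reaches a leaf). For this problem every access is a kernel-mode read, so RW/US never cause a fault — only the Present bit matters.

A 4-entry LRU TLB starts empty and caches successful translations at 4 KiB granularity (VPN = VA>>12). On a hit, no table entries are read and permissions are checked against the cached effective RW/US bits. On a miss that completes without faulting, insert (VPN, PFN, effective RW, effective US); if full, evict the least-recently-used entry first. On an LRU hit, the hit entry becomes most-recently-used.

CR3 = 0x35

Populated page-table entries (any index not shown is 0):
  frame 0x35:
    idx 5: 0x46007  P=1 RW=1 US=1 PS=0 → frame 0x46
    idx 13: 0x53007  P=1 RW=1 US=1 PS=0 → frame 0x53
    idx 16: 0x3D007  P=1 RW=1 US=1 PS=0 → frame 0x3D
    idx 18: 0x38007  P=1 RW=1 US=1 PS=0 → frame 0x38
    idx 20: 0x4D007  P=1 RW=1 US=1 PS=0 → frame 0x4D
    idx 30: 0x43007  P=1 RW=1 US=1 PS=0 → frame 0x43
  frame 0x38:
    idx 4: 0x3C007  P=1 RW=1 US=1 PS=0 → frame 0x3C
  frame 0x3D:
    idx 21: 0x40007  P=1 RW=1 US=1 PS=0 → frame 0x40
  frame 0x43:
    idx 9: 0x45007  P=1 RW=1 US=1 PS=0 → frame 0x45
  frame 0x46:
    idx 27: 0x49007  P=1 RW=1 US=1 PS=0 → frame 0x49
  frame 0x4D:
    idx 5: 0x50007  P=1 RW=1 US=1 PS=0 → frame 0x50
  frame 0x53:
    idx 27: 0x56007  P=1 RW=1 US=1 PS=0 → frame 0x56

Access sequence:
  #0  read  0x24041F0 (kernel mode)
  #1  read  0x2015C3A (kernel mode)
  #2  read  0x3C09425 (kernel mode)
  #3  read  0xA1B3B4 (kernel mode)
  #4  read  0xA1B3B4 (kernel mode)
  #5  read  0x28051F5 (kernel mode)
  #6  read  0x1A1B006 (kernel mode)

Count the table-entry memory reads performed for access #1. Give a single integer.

Walk each access:
#0 VA=0x24041F0 (r,kernel):
  L0 @0x35[18] → 0x38007  P=1,RW=1,US=1,PS=0
  L1 @0x38[4] → 0x3C007  P=1,RW=1,US=1,PS=0
  → PA=0x3C1F0  (2 entries read)
#1 VA=0x2015C3A (r,kernel):
  L0 @0x35[16] → 0x3D007  P=1,RW=1,US=1,PS=0
  L1 @0x3D[21] → 0x40007  P=1,RW=1,US=1,PS=0
  → PA=0x40C3A  (2 entries read)
#2 VA=0x3C09425 (r,kernel):
  L0 @0x35[30] → 0x43007  P=1,RW=1,US=1,PS=0
  L1 @0x43[9] → 0x45007  P=1,RW=1,US=1,PS=0
  → PA=0x45425  (2 entries read)
#3 VA=0xA1B3B4 (r,kernel):
  L0 @0x35[5] → 0x46007  P=1,RW=1,US=1,PS=0
  L1 @0x46[27] → 0x49007  P=1,RW=1,US=1,PS=0
  → PA=0x493B4  (2 entries read)
#4 VA=0xA1B3B4 (r,kernel):
  TLB hit vpn=0xA1B → PA=0x493B4
#5 VA=0x28051F5 (r,kernel):
  L0 @0x35[20] → 0x4D007  P=1,RW=1,US=1,PS=0
  L1 @0x4D[5] → 0x50007  P=1,RW=1,US=1,PS=0
  → PA=0x501F5  (2 entries read)
#6 VA=0x1A1B006 (r,kernel):
  L0 @0x35[13] → 0x53007  P=1,RW=1,US=1,PS=0
  L1 @0x53[27] → 0x56007  P=1,RW=1,US=1,PS=0
  → PA=0x56006  (2 entries read)

Entries read for #1: 2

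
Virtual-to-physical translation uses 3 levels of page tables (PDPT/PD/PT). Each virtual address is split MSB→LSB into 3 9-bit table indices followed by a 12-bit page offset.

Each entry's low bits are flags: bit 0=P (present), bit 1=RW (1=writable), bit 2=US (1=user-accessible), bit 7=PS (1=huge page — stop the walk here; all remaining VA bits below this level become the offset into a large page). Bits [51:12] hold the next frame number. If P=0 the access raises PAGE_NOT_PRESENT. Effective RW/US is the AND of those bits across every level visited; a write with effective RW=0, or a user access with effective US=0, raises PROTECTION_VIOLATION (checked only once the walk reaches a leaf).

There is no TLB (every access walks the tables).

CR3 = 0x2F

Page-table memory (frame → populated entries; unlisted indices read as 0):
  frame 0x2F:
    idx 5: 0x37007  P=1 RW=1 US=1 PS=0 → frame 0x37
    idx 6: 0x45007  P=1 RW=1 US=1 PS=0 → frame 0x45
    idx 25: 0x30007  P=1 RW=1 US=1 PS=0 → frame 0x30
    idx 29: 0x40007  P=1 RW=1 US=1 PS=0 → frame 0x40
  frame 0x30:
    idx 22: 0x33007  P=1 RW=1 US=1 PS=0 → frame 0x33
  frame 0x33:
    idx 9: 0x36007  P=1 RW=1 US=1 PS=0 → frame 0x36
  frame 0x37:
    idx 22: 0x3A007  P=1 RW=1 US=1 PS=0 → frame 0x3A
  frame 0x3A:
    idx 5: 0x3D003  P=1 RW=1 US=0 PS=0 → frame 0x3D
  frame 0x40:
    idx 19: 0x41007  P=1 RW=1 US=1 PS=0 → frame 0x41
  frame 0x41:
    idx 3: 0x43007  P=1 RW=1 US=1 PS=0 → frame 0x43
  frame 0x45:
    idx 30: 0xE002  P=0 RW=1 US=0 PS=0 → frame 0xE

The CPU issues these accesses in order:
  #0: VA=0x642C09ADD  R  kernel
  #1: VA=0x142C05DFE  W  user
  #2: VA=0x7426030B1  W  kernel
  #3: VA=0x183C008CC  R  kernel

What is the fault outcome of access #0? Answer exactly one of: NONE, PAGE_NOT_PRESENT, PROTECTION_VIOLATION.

Per-access translation:
#0 VA=0x642C09ADD (r,kernel):
  lvl0: tbl 0x2F, slot 25 ⇒ 0x30007 (P1/RW1/US1/PS0)
  lvl1: tbl 0x30, slot 22 ⇒ 0x33007 (P1/RW1/US1/PS0)
  lvl2: tbl 0x33, slot 9 ⇒ 0x36007 (P1/RW1/US1/PS0)
  ⇒ phys 0x36ADD  [3 reads]
#1 VA=0x142C05DFE (w,user):
  lvl0: tbl 0x2F, slot 5 ⇒ 0x37007 (P1/RW1/US1/PS0)
  lvl1: tbl 0x37, slot 22 ⇒ 0x3A007 (P1/RW1/US1/PS0)
  lvl2: tbl 0x3A, slot 5 ⇒ 0x3D003 (P1/RW1/US0/PS0)
  ⇒ fault: PROTECTION_VIOLATION  — 3 lookups
#2 VA=0x7426030B1 (w,kernel):
  lvl0: tbl 0x2F, slot 29 ⇒ 0x40007 (P1/RW1/US1/PS0)
  lvl1: tbl 0x40, slot 19 ⇒ 0x41007 (P1/RW1/US1/PS0)
  lvl2: tbl 0x41, slot 3 ⇒ 0x43007 (P1/RW1/US1/PS0)
  ⇒ phys 0x430B1  [3 reads]
#3 VA=0x183C008CC (r,kernel):
  lvl0: tbl 0x2F, slot 6 ⇒ 0x45007 (P1/RW1/US1/PS0)
  lvl1: tbl 0x45, slot 30 ⇒ 0xE002 (P0/RW1/US0/PS0)
  ⇒ fault: PAGE_NOT_PRESENT  — 2 lookups

Access #0 fault: NONE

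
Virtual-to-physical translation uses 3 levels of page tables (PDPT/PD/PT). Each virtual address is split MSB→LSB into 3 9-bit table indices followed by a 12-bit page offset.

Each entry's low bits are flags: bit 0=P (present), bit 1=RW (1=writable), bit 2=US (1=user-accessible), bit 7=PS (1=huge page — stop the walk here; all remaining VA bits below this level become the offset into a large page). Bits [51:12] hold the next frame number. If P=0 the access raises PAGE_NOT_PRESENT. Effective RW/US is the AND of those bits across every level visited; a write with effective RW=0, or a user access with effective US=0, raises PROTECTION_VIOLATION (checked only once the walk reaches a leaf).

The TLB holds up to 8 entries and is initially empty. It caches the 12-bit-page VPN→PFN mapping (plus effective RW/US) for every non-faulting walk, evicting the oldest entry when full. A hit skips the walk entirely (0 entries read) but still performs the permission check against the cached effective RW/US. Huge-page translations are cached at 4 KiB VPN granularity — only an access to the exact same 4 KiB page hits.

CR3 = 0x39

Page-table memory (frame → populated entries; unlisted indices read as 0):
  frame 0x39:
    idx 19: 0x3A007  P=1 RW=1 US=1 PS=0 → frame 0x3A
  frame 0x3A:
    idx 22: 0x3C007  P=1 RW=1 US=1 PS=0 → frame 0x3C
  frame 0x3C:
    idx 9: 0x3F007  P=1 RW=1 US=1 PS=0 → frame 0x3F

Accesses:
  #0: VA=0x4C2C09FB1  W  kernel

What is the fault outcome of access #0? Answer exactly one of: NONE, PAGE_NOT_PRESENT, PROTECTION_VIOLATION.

Per-access translation:
#0 VA=0x4C2C09FB1 (w,kernel):
  lvl0: tbl 0x39, slot 19 ⇒ 0x3A007 (P1/RW1/US1/PS0)
  lvl1: tbl 0x3A, slot 22 ⇒ 0x3C007 (P1/RW1/US1/PS0)
  lvl2: tbl 0x3C, slot 9 ⇒ 0x3F007 (P1/RW1/US1/PS0)
  ✓ 0x3FFB1  — 3 lookups

Access #0 fault: NONE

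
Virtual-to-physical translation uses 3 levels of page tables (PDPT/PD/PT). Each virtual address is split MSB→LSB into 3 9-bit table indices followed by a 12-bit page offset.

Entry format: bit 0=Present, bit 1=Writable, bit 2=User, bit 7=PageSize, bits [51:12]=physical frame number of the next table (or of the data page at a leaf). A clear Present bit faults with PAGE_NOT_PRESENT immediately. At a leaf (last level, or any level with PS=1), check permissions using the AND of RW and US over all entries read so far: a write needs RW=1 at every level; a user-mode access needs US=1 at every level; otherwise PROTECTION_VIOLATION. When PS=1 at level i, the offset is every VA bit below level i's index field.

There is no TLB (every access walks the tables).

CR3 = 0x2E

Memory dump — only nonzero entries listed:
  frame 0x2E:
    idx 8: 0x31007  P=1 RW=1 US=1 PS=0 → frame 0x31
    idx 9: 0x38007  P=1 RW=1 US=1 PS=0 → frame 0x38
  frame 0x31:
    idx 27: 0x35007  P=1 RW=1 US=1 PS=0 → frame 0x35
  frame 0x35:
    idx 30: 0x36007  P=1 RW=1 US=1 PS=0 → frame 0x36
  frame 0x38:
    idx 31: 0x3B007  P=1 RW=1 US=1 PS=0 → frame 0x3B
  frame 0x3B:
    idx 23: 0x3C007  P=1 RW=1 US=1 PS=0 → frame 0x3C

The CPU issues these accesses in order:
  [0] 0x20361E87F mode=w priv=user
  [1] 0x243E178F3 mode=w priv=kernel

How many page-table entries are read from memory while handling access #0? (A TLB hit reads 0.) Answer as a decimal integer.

Per-access translation:
#0 VA=0x20361E87F (w,user):
  [0] read 0x2E idx=8: raw=0x31007 flags P=1 W=1 U=1 S=0
  [1] read 0x31 idx=27: raw=0x35007 flags P=1 W=1 U=1 S=0
  [2] read 0x35 idx=30: raw=0x36007 flags P=1 W=1 U=1 S=0
  ⇒ phys 0x3687F  [3 reads]
#1 VA=0x243E178F3 (w,kernel):
  [0] read 0x2E idx=9: raw=0x38007 flags P=1 W=1 U=1 S=0
  [1] read 0x38 idx=31: raw=0x3B007 flags P=1 W=1 U=1 S=0
  [2] read 0x3B idx=23: raw=0x3C007 flags P=1 W=1 U=1 S=0
  ⇒ phys 0x3C8F3  [3 reads]

Entries read for #0: 3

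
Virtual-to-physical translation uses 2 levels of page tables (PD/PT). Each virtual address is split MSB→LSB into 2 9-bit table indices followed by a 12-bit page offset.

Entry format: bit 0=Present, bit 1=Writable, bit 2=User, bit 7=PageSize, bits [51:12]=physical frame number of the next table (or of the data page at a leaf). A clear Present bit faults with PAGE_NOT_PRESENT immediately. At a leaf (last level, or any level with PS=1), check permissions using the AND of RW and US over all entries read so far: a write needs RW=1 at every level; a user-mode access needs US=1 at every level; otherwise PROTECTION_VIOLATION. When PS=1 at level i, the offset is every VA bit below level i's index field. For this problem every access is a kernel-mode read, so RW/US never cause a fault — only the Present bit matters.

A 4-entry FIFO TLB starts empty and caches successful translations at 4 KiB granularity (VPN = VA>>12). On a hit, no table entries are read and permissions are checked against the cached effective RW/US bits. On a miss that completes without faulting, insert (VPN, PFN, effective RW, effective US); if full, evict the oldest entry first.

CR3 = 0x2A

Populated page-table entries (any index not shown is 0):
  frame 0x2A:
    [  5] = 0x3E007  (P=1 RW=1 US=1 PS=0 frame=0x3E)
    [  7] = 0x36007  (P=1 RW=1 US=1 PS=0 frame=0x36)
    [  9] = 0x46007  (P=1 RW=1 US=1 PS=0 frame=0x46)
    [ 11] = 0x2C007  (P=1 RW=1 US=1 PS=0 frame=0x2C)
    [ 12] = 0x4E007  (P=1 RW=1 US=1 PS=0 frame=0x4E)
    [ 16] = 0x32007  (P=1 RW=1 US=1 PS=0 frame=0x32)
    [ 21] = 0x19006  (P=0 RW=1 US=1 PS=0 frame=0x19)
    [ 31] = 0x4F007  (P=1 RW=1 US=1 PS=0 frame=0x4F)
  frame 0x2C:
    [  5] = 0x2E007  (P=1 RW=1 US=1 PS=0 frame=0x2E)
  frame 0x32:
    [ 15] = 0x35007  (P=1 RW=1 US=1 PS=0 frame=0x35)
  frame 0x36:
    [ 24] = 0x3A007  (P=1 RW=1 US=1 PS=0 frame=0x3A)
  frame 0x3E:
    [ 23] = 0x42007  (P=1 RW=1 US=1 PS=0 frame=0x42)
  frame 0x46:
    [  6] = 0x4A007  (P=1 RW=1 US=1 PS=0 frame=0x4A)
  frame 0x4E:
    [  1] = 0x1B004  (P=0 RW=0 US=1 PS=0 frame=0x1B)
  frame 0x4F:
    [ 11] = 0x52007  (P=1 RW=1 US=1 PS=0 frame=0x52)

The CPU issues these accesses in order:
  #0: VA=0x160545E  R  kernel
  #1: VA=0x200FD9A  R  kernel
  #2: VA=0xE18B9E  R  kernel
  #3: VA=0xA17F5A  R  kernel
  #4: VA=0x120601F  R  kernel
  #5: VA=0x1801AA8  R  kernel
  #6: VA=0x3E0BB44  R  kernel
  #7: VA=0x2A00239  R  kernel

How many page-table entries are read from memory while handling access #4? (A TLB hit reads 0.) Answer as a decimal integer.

Trace:
#0 VA=0x160545E (r,kernel):
  lvl0: tbl 0x2A, slot 11 ⇒ 0x2C007 (P1/RW1/US1/PS0)
  lvl1: tbl 0x2C, slot 5 ⇒ 0x2E007 (P1/RW1/US1/PS0)
  ✓ 0x2E45E  — 2 lookups
#1 VA=0x200FD9A (r,kernel):
  lvl0: tbl 0x2A, slot 16 ⇒ 0x32007 (P1/RW1/US1/PS0)
  lvl1: tbl 0x32, slot 15 ⇒ 0x35007 (P1/RW1/US1/PS0)
  ✓ 0x35D9A  — 2 lookups
#2 VA=0xE18B9E (r,kernel):
  lvl0: tbl 0x2A, slot 7 ⇒ 0x36007 (P1/RW1/US1/PS0)
  lvl1: tbl 0x36, slot 24 ⇒ 0x3A007 (P1/RW1/US1/PS0)
  ✓ 0x3AB9E  — 2 lookups
#3 VA=0xA17F5A (r,kernel):
  lvl0: tbl 0x2A, slot 5 ⇒ 0x3E007 (P1/RW1/US1/PS0)
  lvl1: tbl 0x3E, slot 23 ⇒ 0x42007 (P1/RW1/US1/PS0)
  ✓ 0x42F5A  — 2 lookups
#4 VA=0x120601F (r,kernel):
  lvl0: tbl 0x2A, slot 9 ⇒ 0x46007 (P1/RW1/US1/PS0)
  lvl1: tbl 0x46, slot 6 ⇒ 0x4A007 (P1/RW1/US1/PS0)
  ✓ 0x4A01F  — 2 lookups
#5 VA=0x1801AA8 (r,kernel):
  lvl0: tbl 0x2A, slot 12 ⇒ 0x4E007 (P1/RW1/US1/PS0)
  lvl1: tbl 0x4E, slot 1 ⇒ 0x1B004 (P0/RW0/US1/PS0)
  ⇒ fault: PAGE_NOT_PRESENT  — 2 lookups
#6 VA=0x3E0BB44 (r,kernel):
  lvl0: tbl 0x2A, slot 31 ⇒ 0x4F007 (P1/RW1/US1/PS0)
  lvl1: tbl 0x4F, slot 11 ⇒ 0x52007 (P1/RW1/US1/PS0)
  ✓ 0x52B44  — 2 lookups
#7 VA=0x2A00239 (r,kernel):
  lvl0: tbl 0x2A, slot 21 ⇒ 0x19006 (P0/RW1/US1/PS0)
  ⇒ fault: PAGE_NOT_PRESENT  — 1 lookups

Entries read for #4: 2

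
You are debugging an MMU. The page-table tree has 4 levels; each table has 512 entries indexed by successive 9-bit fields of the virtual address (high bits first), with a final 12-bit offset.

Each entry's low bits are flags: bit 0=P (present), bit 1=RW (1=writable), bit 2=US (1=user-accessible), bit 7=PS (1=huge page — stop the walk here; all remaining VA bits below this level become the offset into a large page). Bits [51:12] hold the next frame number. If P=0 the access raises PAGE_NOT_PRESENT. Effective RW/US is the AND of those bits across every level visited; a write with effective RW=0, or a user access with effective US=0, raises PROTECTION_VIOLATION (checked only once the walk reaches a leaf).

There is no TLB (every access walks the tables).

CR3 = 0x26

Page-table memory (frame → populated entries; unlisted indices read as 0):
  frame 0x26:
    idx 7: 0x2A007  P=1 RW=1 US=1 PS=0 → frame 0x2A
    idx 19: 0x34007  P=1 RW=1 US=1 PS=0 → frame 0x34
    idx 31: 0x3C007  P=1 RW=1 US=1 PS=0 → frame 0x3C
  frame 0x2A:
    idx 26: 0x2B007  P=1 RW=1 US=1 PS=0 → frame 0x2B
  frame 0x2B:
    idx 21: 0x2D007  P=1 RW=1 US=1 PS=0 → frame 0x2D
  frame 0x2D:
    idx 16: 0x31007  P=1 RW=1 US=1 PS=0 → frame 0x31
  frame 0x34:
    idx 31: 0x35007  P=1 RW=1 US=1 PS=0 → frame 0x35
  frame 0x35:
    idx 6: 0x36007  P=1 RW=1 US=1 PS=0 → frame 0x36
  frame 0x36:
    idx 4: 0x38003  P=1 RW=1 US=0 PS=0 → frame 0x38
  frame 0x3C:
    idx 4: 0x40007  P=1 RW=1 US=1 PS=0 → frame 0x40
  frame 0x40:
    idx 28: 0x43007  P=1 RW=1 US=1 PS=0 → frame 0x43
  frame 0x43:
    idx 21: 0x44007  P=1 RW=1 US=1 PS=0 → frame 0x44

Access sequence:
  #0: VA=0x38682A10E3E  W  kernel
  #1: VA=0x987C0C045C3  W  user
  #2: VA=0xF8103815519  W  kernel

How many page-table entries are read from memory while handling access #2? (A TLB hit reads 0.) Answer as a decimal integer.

Per-access translation:
#0 VA=0x38682A10E3E (w,kernel):
  L0 @0x26[7] → 0x2A007  P=1,RW=1,US=1,PS=0
  L1 @0x2A[26] → 0x2B007  P=1,RW=1,US=1,PS=0
  L2 @0x2B[21] → 0x2D007  P=1,RW=1,US=1,PS=0
  L3 @0x2D[16] → 0x31007  P=1,RW=1,US=1,PS=0
  ⇒ phys 0x31E3E  [4 reads]
#1 VA=0x987C0C045C3 (w,user):
  L0 @0x26[19] → 0x34007  P=1,RW=1,US=1,PS=0
  L1 @0x34[31] → 0x35007  P=1,RW=1,US=1,PS=0
  L2 @0x35[6] → 0x36007  P=1,RW=1,US=1,PS=0
  L3 @0x36[4] → 0x38003  P=1,RW=1,US=0,PS=0
  ✗ PROTECTION_VIOLATION  [4 reads]
#2 VA=0xF8103815519 (w,kernel):
  L0 @0x26[31] → 0x3C007  P=1,RW=1,US=1,PS=0
  L1 @0x3C[4] → 0x40007  P=1,RW=1,US=1,PS=0
  L2 @0x40[28] → 0x43007  P=1,RW=1,US=1,PS=0
  L3 @0x43[21] → 0x44007  P=1,RW=1,US=1,PS=0
  ⇒ phys 0x44519  [4 reads]

Entries read for #2: 4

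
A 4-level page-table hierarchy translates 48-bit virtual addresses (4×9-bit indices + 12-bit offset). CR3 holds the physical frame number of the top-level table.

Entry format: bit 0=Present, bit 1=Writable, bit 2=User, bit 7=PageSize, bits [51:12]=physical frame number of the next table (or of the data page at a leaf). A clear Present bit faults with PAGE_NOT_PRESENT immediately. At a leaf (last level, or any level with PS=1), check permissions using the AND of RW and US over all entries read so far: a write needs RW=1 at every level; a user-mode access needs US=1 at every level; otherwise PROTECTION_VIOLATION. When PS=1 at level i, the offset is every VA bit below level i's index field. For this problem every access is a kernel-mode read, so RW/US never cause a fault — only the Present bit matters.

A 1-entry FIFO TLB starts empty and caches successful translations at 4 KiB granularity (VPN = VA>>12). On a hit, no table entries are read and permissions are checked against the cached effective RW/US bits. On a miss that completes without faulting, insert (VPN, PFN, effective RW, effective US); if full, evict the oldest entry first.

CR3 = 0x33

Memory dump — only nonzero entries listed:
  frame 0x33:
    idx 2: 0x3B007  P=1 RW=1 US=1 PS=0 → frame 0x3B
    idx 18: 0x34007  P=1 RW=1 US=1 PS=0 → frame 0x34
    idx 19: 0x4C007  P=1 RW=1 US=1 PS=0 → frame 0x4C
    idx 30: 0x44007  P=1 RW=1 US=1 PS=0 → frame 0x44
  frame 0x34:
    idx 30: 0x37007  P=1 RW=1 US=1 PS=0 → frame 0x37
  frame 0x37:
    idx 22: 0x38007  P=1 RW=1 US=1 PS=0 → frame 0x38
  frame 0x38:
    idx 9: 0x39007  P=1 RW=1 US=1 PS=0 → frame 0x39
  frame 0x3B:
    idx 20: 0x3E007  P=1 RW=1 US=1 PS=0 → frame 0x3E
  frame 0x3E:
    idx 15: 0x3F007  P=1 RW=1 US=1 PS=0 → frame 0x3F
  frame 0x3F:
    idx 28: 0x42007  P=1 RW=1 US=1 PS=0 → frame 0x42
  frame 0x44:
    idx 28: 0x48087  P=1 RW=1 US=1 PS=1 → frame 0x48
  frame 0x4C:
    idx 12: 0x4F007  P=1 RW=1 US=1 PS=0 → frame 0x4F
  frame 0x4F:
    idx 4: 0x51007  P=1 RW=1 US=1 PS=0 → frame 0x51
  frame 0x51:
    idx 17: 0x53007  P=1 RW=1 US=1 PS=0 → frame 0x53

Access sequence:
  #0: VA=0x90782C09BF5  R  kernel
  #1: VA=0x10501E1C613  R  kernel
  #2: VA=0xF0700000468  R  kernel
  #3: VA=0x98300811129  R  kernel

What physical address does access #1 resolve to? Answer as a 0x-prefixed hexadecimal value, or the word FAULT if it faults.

Walk each access:
#0 VA=0x90782C09BF5 (r,kernel):
  L0: frame=0x33 idx=18 entry=0x34007 [P=1 RW=1 US=1 PS=0]
  L1: frame=0x34 idx=30 entry=0x37007 [P=1 RW=1 US=1 PS=0]
  L2: frame=0x37 idx=22 entry=0x38007 [P=1 RW=1 US=1 PS=0]
  L3: frame=0x38 idx=9 entry=0x39007 [P=1 RW=1 US=1 PS=0]
  ⇒ phys 0x39BF5  [4 reads]
#1 VA=0x10501E1C613 (r,kernel):
  L0: frame=0x33 idx=2 entry=0x3B007 [P=1 RW=1 US=1 PS=0]
  L1: frame=0x3B idx=20 entry=0x3E007 [P=1 RW=1 US=1 PS=0]
  L2: frame=0x3E idx=15 entry=0x3F007 [P=1 RW=1 US=1 PS=0]
  L3: frame=0x3F idx=28 entry=0x42007 [P=1 RW=1 US=1 PS=0]
  ⇒ phys 0x42613  [4 reads]
#2 VA=0xF0700000468 (r,kernel):
  L0: frame=0x33 idx=30 entry=0x44007 [P=1 RW=1 US=1 PS=0]
  L1: frame=0x44 idx=28 entry=0x48087 [P=1 RW=1 US=1 PS=1]
  ⇒ phys 0x48468 (huge @L1)  [2 reads]
#3 VA=0x98300811129 (r,kernel):
  L0: frame=0x33 idx=19 entry=0x4C007 [P=1 RW=1 US=1 PS=0]
  L1: frame=0x4C idx=12 entry=0x4F007 [P=1 RW=1 US=1 PS=0]
  L2: frame=0x4F idx=4 entry=0x51007 [P=1 RW=1 US=1 PS=0]
  L3: frame=0x51 idx=17 entry=0x53007 [P=1 RW=1 US=1 PS=0]
  ⇒ phys 0x53129  [4 reads]

Access #1 PA: 0x42613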